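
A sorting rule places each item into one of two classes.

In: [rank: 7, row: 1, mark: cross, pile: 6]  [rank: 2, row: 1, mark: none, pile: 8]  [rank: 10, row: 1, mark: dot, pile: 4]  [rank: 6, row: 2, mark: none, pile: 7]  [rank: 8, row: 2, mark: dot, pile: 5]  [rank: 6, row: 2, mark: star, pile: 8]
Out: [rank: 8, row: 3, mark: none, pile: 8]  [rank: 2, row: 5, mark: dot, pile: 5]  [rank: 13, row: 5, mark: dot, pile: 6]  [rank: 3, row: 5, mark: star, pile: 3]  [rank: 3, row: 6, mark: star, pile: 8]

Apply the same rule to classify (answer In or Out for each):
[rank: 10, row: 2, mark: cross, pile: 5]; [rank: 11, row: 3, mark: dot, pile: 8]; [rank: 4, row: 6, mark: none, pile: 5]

In, Out, Out

Rule: row ≤ 2. This holds for each 'In' example and fails for each 'Out' one.
[rank: 10, row: 2, mark: cross, pile: 5] — row = 2, hence In. [rank: 11, row: 3, mark: dot, pile: 8] — row = 3, hence Out. [rank: 4, row: 6, mark: none, pile: 5] — row = 6, hence Out.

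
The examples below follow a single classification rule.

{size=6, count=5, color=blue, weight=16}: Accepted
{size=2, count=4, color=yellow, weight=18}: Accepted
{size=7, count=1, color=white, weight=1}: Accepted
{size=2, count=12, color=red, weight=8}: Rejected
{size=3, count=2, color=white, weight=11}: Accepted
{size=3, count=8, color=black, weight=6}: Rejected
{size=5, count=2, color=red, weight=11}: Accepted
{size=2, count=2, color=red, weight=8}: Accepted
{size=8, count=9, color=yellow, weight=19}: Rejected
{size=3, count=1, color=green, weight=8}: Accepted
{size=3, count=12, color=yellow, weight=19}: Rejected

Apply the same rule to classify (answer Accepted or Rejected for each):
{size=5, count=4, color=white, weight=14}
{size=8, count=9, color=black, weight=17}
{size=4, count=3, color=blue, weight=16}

Accepted, Rejected, Accepted

Every 'Accepted' example satisfies: count ≤ 5. None of the 'Rejected' examples do.
Accepted: {size=5, count=4, color=white, weight=14}, since count = 4. Rejected: {size=8, count=9, color=black, weight=17}, since count = 9. Accepted: {size=4, count=3, color=blue, weight=16}, since count = 3.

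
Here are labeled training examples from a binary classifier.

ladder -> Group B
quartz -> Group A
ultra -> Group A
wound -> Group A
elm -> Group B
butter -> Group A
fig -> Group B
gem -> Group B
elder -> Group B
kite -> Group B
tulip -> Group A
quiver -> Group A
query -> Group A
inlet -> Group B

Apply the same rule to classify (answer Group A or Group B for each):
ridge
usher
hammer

Group B, Group A, Group B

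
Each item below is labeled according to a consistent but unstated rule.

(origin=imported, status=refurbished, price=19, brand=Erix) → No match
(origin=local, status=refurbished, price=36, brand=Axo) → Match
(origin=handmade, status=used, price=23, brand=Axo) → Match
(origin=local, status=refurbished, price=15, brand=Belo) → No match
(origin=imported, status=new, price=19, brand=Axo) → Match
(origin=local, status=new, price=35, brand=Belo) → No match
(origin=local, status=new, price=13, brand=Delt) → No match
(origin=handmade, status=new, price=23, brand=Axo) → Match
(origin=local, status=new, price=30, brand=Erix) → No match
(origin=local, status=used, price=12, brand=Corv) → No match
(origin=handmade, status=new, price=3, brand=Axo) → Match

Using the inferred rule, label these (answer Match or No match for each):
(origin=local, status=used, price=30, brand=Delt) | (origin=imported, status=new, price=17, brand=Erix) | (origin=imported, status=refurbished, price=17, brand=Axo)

No match, No match, Match

The rule appears to be: brand is Axo.
(origin=local, status=used, price=30, brand=Delt) — brand is Delt, hence No match. (origin=imported, status=new, price=17, brand=Erix) — brand is Erix, hence No match. (origin=imported, status=refurbished, price=17, brand=Axo) — brand is Axo, hence Match.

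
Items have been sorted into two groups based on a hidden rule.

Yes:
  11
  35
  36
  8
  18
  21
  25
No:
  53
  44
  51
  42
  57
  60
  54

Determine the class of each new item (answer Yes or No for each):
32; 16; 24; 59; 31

Yes, Yes, Yes, No, Yes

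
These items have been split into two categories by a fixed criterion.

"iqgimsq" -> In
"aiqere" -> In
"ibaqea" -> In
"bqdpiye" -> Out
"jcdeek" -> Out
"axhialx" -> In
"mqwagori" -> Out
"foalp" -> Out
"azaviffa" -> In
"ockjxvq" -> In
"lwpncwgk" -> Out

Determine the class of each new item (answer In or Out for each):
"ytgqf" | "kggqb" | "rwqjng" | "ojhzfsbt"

Out, Out, Out, In

A rule that fits every label: starts with a vowel — true of each 'In' example, false of each 'Out' one.
"ytgqf": starts with 'y', lacks this property → Out. "kggqb": starts with 'k', lacks this property → Out. "rwqjng": starts with 'r', lacks this property → Out. "ojhzfsbt": starts with 'o', fits → In.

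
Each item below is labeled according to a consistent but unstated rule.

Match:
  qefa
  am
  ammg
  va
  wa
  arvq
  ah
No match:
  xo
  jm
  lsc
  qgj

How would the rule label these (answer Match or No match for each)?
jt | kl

No match, No match

The simplest hypothesis consistent with all the labels is: contains 'a'.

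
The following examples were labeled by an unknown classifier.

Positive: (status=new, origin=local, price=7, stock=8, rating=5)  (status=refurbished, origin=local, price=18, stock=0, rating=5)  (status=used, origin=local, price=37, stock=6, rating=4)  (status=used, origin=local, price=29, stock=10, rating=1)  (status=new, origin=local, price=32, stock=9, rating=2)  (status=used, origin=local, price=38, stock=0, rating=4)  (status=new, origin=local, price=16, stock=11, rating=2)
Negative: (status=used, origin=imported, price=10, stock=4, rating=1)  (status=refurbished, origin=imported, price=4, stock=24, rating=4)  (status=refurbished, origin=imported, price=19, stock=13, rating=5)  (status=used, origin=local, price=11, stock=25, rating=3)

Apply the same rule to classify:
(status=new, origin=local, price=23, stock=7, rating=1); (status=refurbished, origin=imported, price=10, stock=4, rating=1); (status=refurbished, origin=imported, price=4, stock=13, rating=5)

Positive, Negative, Negative

The common property of the 'Positive' items is: origin is local AND stock ≤ 11. No 'Negative' item has it.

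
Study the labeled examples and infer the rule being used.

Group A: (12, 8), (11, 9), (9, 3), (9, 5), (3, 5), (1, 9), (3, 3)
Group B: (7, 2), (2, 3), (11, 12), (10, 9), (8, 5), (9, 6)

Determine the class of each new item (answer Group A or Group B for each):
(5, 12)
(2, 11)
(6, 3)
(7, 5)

Every 'Group A' example satisfies: sum is even. None of the 'Group B' examples do.
(5, 12) — 5+12 = 17, hence Group B. (2, 11) — 2+11 = 13, hence Group B. (6, 3) — 6+3 = 9, hence Group B. (7, 5) — 7+5 = 12, hence Group A.

Group B, Group B, Group B, Group A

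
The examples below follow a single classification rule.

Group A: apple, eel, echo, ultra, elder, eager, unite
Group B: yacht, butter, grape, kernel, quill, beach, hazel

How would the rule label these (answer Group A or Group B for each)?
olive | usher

Group A, Group A

The rule appears to be: starts with a vowel.
olive — starts with 'o', hence Group A. usher — starts with 'u', hence Group A.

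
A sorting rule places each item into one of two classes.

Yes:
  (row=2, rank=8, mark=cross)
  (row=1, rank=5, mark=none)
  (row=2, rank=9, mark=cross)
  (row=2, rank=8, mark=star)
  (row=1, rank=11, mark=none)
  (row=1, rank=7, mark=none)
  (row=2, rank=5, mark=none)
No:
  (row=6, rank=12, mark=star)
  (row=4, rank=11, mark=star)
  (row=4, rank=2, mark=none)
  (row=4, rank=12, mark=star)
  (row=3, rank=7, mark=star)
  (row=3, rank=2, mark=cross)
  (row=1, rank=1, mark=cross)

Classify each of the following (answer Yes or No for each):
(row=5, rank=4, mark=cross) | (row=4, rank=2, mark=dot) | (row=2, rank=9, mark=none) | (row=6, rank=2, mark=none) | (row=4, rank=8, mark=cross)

No, No, Yes, No, No

'Yes' ⟺ rank ≥ 2 AND row ≤ 2.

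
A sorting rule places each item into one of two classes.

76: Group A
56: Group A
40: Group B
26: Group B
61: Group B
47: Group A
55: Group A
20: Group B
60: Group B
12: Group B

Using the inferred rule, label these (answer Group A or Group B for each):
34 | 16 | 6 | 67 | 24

Group B, Group B, Group B, Group A, Group B

A rule that fits every label: digit sum ≥ 9 — true of each 'Group A' example, false of each 'Group B' one.
34 → digit sum 3+4 = 7 → Group B.
16 → digit sum 1+6 = 7 → Group B.
6 → digit sum 6 → Group B.
67 → digit sum 6+7 = 13 → Group A.
24 → digit sum 2+4 = 6 → Group B.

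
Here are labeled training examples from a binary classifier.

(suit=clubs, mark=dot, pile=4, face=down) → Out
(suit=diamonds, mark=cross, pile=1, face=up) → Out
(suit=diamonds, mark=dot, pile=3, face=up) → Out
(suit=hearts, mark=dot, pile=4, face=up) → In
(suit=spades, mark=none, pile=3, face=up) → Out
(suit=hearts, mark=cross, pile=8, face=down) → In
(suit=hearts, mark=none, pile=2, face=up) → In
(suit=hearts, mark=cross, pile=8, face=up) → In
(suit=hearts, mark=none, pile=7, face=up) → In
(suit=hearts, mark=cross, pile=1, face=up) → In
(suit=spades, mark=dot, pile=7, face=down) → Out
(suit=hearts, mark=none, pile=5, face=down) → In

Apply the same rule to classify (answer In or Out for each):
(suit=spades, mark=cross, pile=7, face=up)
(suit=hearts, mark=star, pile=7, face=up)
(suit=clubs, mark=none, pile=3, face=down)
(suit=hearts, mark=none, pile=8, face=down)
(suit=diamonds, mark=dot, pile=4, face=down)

Out, In, Out, In, Out

The rule appears to be: suit is hearts.
(suit=spades, mark=cross, pile=7, face=up) → suit is spades → Out. (suit=hearts, mark=star, pile=7, face=up) → suit is hearts → In. (suit=clubs, mark=none, pile=3, face=down) → suit is clubs → Out. (suit=hearts, mark=none, pile=8, face=down) → suit is hearts → In. (suit=diamonds, mark=dot, pile=4, face=down) → suit is diamonds → Out.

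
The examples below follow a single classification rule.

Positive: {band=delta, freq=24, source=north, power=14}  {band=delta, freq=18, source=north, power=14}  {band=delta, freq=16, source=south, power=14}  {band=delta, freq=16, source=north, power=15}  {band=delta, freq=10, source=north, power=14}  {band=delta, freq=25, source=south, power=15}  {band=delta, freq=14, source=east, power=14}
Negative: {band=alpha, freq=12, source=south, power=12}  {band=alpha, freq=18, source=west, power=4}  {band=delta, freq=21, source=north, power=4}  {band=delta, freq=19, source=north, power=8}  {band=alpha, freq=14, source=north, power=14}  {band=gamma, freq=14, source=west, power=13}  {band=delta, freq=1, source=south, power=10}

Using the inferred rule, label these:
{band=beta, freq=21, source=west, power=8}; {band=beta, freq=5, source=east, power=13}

Negative, Negative

The classifier is using: band is delta AND power ≥ 12.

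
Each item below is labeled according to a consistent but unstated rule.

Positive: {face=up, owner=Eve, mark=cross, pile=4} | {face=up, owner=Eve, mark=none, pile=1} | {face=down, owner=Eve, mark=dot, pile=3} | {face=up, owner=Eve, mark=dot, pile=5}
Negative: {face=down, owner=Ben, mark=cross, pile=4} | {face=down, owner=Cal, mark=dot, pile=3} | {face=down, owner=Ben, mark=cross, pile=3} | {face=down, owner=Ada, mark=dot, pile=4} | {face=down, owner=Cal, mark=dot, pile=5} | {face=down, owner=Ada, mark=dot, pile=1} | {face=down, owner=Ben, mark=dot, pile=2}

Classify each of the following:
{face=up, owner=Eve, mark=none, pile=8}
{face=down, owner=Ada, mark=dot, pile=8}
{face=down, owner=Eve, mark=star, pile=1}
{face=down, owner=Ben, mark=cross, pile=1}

Positive, Negative, Positive, Negative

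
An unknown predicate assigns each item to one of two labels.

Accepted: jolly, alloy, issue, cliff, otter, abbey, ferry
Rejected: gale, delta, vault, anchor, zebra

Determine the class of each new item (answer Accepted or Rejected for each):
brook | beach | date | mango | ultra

Accepted, Rejected, Rejected, Rejected, Rejected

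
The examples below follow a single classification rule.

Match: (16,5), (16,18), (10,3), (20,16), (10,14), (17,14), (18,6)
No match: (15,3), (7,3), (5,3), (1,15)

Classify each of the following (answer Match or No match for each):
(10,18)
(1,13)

The pattern is that an item is 'Match' exactly when: product is even.
(10,18): Match (10·18 = 180).
(1,13): No match (1·13 = 13).

Match, No match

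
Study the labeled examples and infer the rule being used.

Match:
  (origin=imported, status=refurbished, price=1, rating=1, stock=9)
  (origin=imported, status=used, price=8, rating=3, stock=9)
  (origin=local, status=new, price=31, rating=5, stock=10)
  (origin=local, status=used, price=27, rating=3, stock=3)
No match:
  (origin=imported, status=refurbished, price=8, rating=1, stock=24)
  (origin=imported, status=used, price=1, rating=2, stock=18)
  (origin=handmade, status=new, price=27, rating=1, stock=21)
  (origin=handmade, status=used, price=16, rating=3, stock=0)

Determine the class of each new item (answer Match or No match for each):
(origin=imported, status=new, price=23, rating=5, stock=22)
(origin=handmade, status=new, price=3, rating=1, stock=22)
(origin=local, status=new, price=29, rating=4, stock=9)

No match, No match, Match

A rule that fits every label: stock ≥ 3 AND stock ≤ 10 — true of each 'Match' example, false of each 'No match' one.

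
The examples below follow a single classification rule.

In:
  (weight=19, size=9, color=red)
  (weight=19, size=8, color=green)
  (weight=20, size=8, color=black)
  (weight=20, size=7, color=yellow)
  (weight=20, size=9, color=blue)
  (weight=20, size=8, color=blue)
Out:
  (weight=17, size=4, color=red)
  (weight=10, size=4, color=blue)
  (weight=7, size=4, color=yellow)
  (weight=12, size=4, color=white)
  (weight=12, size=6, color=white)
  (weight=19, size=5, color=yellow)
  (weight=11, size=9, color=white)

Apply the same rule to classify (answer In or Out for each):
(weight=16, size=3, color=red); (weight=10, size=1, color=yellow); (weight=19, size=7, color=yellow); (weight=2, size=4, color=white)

Out, Out, In, Out

All 'In' examples share one property — weight ≥ 12 AND size ≥ 7 — and every 'Out' example lacks it.
(weight=16, size=3, color=red): weight = 16, size = 3 — fails this test, so Out. (weight=10, size=1, color=yellow): weight = 10, size = 1 — fails this test, so Out. (weight=19, size=7, color=yellow): weight = 19, size = 7 — qualifies, so In. (weight=2, size=4, color=white): weight = 2, size = 4 — fails this test, so Out.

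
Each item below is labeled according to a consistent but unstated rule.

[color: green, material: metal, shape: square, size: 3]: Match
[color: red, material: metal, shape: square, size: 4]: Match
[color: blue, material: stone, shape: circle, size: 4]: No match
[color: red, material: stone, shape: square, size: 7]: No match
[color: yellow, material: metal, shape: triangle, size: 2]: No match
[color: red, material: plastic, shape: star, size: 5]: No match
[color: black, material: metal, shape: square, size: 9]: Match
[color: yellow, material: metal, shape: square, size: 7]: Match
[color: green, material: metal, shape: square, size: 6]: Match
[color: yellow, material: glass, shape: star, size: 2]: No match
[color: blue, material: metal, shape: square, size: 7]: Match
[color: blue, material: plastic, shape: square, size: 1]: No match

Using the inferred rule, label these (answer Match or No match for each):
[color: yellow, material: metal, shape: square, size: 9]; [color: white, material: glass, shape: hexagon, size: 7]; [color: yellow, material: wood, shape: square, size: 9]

The classifier is using: material is metal AND shape is square.

Match, No match, No match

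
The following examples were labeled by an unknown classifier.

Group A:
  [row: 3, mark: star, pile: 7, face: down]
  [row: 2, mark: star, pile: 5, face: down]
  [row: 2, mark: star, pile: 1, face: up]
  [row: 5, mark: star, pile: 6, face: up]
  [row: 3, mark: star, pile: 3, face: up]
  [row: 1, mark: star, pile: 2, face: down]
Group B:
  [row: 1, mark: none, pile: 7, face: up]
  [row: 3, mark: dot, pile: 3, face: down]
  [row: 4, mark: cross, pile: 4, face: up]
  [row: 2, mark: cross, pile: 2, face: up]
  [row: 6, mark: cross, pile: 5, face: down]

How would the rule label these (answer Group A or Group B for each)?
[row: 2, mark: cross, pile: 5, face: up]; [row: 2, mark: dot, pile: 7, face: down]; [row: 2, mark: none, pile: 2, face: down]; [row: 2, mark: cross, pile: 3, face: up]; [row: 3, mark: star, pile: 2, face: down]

Group B, Group B, Group B, Group B, Group A

The classifier is using: mark is star.
[row: 2, mark: cross, pile: 5, face: up]: mark is cross, does not satisfy this → Group B. [row: 2, mark: dot, pile: 7, face: down]: mark is dot, does not satisfy this → Group B. [row: 2, mark: none, pile: 2, face: down]: mark is none, does not satisfy this → Group B. [row: 2, mark: cross, pile: 3, face: up]: mark is cross, does not satisfy this → Group B. [row: 3, mark: star, pile: 2, face: down]: mark is star, checks out → Group A.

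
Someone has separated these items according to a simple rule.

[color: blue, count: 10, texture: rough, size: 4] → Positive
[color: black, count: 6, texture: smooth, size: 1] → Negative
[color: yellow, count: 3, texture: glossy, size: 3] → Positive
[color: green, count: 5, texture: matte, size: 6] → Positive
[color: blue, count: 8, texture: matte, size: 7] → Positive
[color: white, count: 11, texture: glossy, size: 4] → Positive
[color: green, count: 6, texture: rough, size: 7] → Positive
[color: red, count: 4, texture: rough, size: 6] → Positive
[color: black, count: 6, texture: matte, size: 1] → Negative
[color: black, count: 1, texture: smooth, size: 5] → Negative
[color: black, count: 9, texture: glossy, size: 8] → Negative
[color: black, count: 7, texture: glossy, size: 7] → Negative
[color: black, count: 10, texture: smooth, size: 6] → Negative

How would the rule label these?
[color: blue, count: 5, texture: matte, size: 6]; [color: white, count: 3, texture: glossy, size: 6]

Positive, Positive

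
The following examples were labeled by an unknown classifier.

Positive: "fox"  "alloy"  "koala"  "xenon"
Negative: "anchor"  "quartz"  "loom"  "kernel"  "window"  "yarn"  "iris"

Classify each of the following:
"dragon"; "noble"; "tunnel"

Negative, Positive, Negative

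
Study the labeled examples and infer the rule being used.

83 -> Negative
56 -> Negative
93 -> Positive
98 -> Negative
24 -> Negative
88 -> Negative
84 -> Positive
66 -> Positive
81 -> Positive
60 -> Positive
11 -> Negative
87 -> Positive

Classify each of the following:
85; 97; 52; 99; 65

The pattern is that an item is 'Positive' exactly when: multiple of 3 AND at least 56.

Negative, Negative, Negative, Positive, Negative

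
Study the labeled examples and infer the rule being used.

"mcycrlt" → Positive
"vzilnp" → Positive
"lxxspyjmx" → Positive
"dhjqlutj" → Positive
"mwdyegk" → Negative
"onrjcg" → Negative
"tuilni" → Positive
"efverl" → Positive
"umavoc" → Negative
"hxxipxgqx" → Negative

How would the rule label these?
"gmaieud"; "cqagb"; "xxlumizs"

Negative, Negative, Positive

A rule that fits every label: contains 'l' — true of each 'Positive' example, false of each 'Negative' one.
"gmaieud": no 'l' — doesn't match, so Negative. "cqagb": no 'l' — doesn't match, so Negative. "xxlumizs": has 'l' — qualifies, so Positive.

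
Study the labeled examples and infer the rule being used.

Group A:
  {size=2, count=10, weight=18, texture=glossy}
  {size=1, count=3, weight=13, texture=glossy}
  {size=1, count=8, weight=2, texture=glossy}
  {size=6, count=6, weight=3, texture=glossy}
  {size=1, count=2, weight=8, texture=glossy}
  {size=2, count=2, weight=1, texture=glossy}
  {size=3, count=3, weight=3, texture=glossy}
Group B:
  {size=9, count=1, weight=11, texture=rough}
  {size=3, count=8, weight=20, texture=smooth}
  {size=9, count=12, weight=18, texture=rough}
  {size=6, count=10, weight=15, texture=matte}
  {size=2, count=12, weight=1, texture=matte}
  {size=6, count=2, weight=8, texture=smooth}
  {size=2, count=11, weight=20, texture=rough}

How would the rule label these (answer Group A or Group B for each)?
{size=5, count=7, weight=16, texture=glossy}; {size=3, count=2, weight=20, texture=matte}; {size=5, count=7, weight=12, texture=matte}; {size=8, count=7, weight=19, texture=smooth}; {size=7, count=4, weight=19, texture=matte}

Group A, Group B, Group B, Group B, Group B

Comparing the two groups points to one rule — texture is glossy.
{size=5, count=7, weight=16, texture=glossy} → texture is glossy → Group A.
{size=3, count=2, weight=20, texture=matte} → texture is matte → Group B.
{size=5, count=7, weight=12, texture=matte} → texture is matte → Group B.
{size=8, count=7, weight=19, texture=smooth} → texture is smooth → Group B.
{size=7, count=4, weight=19, texture=matte} → texture is matte → Group B.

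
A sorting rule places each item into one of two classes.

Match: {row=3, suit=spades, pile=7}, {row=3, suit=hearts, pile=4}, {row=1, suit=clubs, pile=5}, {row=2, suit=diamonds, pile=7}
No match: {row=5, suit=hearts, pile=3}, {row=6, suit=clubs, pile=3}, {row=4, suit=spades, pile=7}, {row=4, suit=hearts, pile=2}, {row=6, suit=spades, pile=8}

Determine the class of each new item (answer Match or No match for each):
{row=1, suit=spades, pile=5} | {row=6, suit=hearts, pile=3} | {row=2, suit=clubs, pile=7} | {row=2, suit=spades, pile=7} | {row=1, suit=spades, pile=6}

Match, No match, Match, Match, Match

All 'Match' examples share one property — row ≤ 3 — and every 'No match' example lacks it.
{row=1, suit=spades, pile=5} → row = 1 → Match. {row=6, suit=hearts, pile=3} → row = 6 → No match. {row=2, suit=clubs, pile=7} → row = 2 → Match. {row=2, suit=spades, pile=7} → row = 2 → Match. {row=1, suit=spades, pile=6} → row = 1 → Match.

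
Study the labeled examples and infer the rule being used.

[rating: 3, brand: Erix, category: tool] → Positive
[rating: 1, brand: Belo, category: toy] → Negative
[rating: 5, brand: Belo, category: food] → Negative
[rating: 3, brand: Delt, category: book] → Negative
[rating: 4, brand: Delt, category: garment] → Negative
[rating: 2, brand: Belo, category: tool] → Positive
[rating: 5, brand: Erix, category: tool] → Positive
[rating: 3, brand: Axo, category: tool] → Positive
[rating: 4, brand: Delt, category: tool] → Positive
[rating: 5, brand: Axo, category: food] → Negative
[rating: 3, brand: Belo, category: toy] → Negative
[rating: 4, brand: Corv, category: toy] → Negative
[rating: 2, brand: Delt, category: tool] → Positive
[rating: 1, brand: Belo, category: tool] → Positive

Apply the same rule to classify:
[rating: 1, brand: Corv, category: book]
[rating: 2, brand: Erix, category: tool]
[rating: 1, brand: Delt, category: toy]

Negative, Positive, Negative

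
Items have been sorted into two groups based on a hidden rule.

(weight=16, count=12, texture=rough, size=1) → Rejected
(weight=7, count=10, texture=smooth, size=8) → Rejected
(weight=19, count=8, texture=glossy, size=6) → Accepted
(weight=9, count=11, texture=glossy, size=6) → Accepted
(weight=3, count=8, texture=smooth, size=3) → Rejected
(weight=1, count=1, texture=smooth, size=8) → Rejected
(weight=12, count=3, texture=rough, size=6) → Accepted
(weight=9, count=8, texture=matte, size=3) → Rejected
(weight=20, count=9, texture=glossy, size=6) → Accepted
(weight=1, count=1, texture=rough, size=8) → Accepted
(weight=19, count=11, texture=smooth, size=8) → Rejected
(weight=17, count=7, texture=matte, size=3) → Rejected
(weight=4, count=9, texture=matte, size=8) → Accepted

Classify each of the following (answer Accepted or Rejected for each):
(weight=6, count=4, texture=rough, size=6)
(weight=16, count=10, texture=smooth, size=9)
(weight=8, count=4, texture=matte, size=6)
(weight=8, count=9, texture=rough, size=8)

Every 'Accepted' example satisfies: texture is not smooth AND size ≥ 6. None of the 'Rejected' examples do.
Accepted: (weight=6, count=4, texture=rough, size=6), since texture is rough, size = 6.
Rejected: (weight=16, count=10, texture=smooth, size=9), since texture is smooth, size = 9.
Accepted: (weight=8, count=4, texture=matte, size=6), since texture is matte, size = 6.
Accepted: (weight=8, count=9, texture=rough, size=8), since texture is rough, size = 8.

Accepted, Rejected, Accepted, Accepted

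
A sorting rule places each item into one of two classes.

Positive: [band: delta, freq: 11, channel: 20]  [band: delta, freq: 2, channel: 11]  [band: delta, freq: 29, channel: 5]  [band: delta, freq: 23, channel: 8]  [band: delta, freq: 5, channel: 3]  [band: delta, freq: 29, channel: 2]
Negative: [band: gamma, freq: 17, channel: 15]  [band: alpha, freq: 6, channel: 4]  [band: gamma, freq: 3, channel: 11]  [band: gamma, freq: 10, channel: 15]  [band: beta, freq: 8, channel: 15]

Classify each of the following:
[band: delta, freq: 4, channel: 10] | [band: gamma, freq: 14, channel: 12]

Every 'Positive' example satisfies: band is delta. None of the 'Negative' examples do.

Positive, Negative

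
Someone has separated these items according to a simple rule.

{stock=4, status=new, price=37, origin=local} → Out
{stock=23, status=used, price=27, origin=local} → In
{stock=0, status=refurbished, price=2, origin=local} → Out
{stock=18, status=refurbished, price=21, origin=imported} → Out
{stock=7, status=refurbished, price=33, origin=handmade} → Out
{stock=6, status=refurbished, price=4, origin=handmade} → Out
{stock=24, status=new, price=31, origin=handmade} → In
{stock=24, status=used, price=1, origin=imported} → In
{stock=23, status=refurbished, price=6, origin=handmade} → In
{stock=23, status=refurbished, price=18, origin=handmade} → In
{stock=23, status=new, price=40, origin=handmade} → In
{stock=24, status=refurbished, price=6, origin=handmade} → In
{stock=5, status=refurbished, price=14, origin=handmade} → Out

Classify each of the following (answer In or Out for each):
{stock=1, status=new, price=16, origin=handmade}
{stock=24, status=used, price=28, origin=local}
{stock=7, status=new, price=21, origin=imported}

The rule appears to be: stock ≥ 23.
{stock=1, status=new, price=16, origin=handmade}: stock = 1 — fails the rule, so Out.
{stock=24, status=used, price=28, origin=local}: stock = 24 — meets the rule, so In.
{stock=7, status=new, price=21, origin=imported}: stock = 7 — fails the rule, so Out.

Out, In, Out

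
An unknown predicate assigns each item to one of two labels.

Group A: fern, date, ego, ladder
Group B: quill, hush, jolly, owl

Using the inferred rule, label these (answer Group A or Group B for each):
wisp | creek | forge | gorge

Group B, Group A, Group A, Group A

Every 'Group A' example satisfies: contains 'e'. None of the 'Group B' examples do.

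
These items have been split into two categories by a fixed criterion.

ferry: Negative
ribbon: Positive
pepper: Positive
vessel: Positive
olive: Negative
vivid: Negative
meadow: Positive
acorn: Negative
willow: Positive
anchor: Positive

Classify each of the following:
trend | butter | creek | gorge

The pattern is that an item is 'Positive' exactly when: even length.
trend: length 5 — does not pass, so Negative. butter: length 6 — passes, so Positive. creek: length 5 — does not pass, so Negative. gorge: length 5 — does not pass, so Negative.

Negative, Positive, Negative, Negative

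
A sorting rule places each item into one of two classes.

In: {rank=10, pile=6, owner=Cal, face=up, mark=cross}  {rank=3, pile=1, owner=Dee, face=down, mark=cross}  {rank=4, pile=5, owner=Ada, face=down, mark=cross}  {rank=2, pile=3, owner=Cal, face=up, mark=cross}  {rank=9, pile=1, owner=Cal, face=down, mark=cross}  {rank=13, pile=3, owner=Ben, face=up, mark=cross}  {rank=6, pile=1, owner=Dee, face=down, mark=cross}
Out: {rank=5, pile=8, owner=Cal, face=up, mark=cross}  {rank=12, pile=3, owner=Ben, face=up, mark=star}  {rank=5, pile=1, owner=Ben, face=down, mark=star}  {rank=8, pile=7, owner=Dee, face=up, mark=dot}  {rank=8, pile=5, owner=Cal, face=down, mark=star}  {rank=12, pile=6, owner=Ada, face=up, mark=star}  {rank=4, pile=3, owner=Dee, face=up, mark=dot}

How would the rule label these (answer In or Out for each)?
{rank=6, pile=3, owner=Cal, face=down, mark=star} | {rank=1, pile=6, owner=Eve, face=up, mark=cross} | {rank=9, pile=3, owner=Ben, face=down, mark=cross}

Rule: mark is cross AND pile ≤ 6. This holds for each 'In' example and fails for each 'Out' one.
{rank=6, pile=3, owner=Cal, face=down, mark=star}: mark is star, pile = 3 — does not pass, so Out. {rank=1, pile=6, owner=Eve, face=up, mark=cross}: mark is cross, pile = 6 — has this property, so In. {rank=9, pile=3, owner=Ben, face=down, mark=cross}: mark is cross, pile = 3 — has this property, so In.

Out, In, In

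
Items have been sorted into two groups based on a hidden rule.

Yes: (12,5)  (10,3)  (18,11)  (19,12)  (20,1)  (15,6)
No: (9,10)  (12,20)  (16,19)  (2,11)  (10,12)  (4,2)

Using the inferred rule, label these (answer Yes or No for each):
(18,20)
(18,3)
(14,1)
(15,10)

The common property of the 'Yes' items is: first > second AND sum is odd. No 'No' item has it.
(18,20): 18 < 20, 18+20 = 38, does not pass → No. (18,3): 18 > 3, 18+3 = 21, satisfies this → Yes. (14,1): 14 > 1, 14+1 = 15, satisfies this → Yes. (15,10): 15 > 10, 15+10 = 25, satisfies this → Yes.

No, Yes, Yes, Yes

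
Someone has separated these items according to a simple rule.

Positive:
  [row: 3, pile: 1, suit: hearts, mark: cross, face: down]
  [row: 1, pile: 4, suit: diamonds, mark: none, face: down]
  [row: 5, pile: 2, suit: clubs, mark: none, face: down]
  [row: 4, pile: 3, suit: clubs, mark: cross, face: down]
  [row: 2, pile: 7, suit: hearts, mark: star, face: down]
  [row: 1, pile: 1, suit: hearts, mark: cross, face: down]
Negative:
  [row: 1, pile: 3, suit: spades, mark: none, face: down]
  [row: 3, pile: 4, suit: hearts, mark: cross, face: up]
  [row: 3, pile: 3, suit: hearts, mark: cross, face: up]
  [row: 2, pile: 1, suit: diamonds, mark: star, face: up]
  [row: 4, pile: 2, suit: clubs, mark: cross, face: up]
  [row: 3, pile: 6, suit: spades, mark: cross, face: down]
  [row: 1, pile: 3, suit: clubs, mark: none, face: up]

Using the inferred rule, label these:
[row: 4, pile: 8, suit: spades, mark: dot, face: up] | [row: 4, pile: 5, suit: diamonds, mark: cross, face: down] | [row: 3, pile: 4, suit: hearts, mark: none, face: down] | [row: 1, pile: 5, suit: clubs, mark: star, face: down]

Negative, Positive, Positive, Positive

The pattern is that an item is 'Positive' exactly when: suit is not spades AND face is down.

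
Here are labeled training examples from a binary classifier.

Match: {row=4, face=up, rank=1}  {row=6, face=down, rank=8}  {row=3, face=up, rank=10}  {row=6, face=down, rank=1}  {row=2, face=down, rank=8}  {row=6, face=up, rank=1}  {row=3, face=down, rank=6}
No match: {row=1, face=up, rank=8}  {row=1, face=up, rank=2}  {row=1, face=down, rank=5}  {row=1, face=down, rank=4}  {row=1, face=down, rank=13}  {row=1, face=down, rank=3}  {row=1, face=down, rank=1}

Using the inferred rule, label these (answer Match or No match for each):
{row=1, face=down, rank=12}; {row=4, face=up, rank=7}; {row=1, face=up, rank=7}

No match, Match, No match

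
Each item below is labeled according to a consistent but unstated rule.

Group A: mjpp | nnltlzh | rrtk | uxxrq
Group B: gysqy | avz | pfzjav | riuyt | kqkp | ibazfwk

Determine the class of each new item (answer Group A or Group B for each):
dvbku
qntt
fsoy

The classifier is using: has a double letter.

Group B, Group A, Group B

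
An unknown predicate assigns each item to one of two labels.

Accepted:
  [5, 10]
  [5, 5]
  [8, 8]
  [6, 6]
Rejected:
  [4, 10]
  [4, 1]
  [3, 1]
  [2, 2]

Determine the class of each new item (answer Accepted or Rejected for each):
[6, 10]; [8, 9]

The common property of the 'Accepted' items is: first ≥ 5. No 'Rejected' item has it.
[6, 10]: Accepted (first 6). [8, 9]: Accepted (first 8).

Accepted, Accepted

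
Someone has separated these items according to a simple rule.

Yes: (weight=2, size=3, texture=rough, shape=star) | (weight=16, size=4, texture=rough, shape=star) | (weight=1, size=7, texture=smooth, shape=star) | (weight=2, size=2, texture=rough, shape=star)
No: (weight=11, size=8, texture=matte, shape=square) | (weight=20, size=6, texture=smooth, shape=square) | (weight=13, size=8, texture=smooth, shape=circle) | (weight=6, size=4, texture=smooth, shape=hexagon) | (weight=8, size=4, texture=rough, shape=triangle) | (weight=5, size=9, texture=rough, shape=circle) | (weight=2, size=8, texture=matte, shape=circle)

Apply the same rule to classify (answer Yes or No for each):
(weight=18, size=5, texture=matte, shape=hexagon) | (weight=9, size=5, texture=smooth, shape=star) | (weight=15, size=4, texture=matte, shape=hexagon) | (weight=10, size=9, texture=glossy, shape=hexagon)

The distinguishing property — shape is star — holds for all the 'Yes' cases and none of the 'No' cases.
(weight=18, size=5, texture=matte, shape=hexagon) → shape is hexagon → No. (weight=9, size=5, texture=smooth, shape=star) → shape is star → Yes. (weight=15, size=4, texture=matte, shape=hexagon) → shape is hexagon → No. (weight=10, size=9, texture=glossy, shape=hexagon) → shape is hexagon → No.

No, Yes, No, No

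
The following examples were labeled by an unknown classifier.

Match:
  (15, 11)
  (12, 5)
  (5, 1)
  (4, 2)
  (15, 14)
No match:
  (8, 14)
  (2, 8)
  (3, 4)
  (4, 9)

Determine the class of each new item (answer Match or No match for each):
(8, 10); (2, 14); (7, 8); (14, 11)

No match, No match, No match, Match

Every 'Match' example satisfies: first > second. None of the 'No match' examples do.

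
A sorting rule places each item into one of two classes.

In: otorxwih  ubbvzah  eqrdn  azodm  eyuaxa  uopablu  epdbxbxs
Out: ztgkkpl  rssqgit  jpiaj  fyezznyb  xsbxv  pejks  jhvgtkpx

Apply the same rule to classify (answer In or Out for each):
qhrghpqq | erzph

Out, In

The distinguishing property — starts with a vowel — holds for all the 'In' cases and none of the 'Out' cases.
qhrghpqq → starts with 'q' → Out. erzph → starts with 'e' → In.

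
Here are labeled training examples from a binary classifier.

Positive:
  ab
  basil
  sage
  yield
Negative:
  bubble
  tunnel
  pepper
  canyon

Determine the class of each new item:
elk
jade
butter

One predicate separates the groups cleanly: length ≤ 5.

Positive, Positive, Negative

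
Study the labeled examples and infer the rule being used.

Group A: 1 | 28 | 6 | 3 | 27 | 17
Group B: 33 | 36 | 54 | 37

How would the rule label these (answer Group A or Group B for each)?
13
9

The pattern is that an item is 'Group A' exactly when: at most 28.
Group A: 13, since 13 ≤ 28. Group A: 9, since 9 ≤ 28.

Group A, Group A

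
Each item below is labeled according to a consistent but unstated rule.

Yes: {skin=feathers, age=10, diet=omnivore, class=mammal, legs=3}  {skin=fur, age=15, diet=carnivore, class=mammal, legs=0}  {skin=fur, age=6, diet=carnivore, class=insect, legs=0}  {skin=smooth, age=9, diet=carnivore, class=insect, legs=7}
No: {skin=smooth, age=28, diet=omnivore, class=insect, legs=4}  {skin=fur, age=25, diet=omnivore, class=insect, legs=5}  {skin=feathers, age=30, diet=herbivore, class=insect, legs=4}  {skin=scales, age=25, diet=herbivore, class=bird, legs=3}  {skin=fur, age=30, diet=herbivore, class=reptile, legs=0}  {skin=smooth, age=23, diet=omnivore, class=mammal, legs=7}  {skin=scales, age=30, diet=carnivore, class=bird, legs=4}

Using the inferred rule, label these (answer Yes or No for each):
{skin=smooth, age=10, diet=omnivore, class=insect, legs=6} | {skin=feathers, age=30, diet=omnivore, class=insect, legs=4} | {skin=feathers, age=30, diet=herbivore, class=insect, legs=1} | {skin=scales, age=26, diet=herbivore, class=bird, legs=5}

Yes, No, No, No

Every 'Yes' example satisfies: age ≤ 15. None of the 'No' examples do.
{skin=smooth, age=10, diet=omnivore, class=insect, legs=6} → age = 10 → Yes. {skin=feathers, age=30, diet=omnivore, class=insect, legs=4} → age = 30 → No. {skin=feathers, age=30, diet=herbivore, class=insect, legs=1} → age = 30 → No. {skin=scales, age=26, diet=herbivore, class=bird, legs=5} → age = 26 → No.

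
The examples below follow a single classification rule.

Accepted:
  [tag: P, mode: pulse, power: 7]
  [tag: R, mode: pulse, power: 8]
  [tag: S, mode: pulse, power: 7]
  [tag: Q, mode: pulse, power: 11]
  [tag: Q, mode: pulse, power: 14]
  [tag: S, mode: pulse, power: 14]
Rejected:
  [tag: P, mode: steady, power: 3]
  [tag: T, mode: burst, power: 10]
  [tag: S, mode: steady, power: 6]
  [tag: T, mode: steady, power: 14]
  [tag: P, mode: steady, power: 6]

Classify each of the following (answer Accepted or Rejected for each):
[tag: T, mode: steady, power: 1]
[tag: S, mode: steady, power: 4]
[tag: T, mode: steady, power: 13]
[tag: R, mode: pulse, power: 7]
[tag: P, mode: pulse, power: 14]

Rejected, Rejected, Rejected, Accepted, Accepted

'Accepted' ⟺ mode is pulse.
[tag: T, mode: steady, power: 1] → mode is steady → Rejected. [tag: S, mode: steady, power: 4] → mode is steady → Rejected. [tag: T, mode: steady, power: 13] → mode is steady → Rejected. [tag: R, mode: pulse, power: 7] → mode is pulse → Accepted. [tag: P, mode: pulse, power: 14] → mode is pulse → Accepted.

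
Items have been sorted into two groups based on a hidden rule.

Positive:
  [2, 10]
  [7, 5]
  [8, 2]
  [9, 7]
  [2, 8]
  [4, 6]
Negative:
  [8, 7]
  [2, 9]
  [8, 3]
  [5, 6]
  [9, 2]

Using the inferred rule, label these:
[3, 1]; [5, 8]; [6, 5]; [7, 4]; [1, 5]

Positive, Negative, Negative, Negative, Positive

The classifier is using: sum is even.
[3, 1]: 3+1 = 4, has this property → Positive. [5, 8]: 5+8 = 13, doesn't qualify → Negative. [6, 5]: 6+5 = 11, doesn't qualify → Negative. [7, 4]: 7+4 = 11, doesn't qualify → Negative. [1, 5]: 1+5 = 6, has this property → Positive.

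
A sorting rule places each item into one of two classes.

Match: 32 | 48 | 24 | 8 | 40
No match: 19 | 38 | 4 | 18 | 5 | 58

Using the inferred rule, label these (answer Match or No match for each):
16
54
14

Rule: multiple of 8. This holds for each 'Match' example and fails for each 'No match' one.
16: Match (16 = 8·2). 54: No match (54 = 8·6 + 6). 14: No match (14 = 8·1 + 6).

Match, No match, No match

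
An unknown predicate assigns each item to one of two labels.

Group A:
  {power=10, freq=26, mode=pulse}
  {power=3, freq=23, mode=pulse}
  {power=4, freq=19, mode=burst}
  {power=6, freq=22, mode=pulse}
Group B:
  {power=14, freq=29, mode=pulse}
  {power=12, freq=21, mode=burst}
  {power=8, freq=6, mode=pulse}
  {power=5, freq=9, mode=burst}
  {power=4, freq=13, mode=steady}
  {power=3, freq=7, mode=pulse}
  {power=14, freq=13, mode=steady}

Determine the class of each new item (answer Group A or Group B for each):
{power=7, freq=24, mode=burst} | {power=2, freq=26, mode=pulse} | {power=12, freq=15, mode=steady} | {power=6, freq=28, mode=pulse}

Group A, Group A, Group B, Group A

The common property of the 'Group A' items is: power ≤ 10 AND freq ≥ 19. No 'Group B' item has it.
{power=7, freq=24, mode=burst}: Group A (power = 7, freq = 24). {power=2, freq=26, mode=pulse}: Group A (power = 2, freq = 26). {power=12, freq=15, mode=steady}: Group B (power = 12, freq = 15). {power=6, freq=28, mode=pulse}: Group A (power = 6, freq = 28).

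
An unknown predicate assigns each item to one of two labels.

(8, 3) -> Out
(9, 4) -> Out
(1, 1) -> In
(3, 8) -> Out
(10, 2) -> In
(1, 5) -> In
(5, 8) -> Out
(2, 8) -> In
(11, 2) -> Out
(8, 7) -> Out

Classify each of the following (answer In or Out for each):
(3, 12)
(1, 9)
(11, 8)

Out, In, Out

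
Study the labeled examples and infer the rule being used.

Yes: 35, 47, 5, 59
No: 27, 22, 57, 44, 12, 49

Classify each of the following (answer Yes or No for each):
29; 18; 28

A rule that fits every label: ≡ 5 (mod 6) — true of each 'Yes' example, false of each 'No' one.
29: Yes (29 mod 6 = 5). 18: No (18 mod 6 = 0). 28: No (28 mod 6 = 4).

Yes, No, No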